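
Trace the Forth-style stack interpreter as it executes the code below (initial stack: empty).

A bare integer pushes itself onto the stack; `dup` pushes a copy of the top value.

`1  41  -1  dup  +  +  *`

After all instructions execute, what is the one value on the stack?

1    [1]
41   [1, 41]
-1   [1, 41, -1]
dup  [1, 41, -1, -1]
+    [1, 41, -2]
+    [1, 39]
*    [39]

39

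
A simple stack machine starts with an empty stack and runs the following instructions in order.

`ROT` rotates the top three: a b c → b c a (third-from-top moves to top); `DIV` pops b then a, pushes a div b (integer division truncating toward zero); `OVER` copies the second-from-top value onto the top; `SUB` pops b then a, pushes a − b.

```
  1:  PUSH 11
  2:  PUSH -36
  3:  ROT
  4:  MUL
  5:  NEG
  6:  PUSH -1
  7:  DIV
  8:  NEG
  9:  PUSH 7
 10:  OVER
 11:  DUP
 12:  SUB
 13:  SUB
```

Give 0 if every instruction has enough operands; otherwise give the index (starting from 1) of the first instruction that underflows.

PUSH 11  → [11]
PUSH -36 → [11, -36]
ROT  — needs 3 operands, stack has 2 → underflow

3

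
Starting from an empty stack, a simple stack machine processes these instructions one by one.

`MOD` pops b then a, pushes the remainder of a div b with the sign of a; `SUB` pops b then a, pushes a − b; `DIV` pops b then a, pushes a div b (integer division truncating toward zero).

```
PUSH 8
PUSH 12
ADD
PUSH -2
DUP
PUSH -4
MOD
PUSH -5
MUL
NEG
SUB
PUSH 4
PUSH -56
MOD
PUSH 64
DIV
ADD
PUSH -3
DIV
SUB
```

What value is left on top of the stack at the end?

22

PUSH 8    8
PUSH 12   8 12
ADD       20
PUSH -2   20 -2
DUP       20 -2 -2
PUSH -4   20 -2 -2 -4
MOD       20 -2 -2
PUSH -5   20 -2 -2 -5
MUL       20 -2 10
NEG       20 -2 -10
SUB       20 8
PUSH 4    20 8 4
PUSH -56  20 8 4 -56
MOD       20 8 4
PUSH 64   20 8 4 64
DIV       20 8 0
ADD       20 8
PUSH -3   20 8 -3
DIV       20 -2
SUB       22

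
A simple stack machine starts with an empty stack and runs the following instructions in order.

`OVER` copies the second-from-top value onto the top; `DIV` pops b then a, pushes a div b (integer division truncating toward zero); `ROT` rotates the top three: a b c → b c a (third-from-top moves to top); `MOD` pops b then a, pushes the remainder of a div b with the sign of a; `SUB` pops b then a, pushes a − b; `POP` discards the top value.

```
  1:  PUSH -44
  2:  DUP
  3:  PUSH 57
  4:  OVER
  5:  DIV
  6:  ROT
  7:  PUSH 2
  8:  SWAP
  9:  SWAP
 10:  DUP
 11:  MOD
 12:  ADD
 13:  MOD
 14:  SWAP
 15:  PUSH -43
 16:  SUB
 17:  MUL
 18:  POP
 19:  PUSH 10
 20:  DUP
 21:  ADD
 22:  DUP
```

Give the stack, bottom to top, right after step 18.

[]

PUSH -44  -44
DUP       -44 -44
PUSH 57   -44 -44 57
OVER      -44 -44 57 -44
DIV       -44 -44 -1
ROT       -44 -1 -44
PUSH 2    -44 -1 -44 2
SWAP      -44 -1 2 -44
SWAP      -44 -1 -44 2
DUP       -44 -1 -44 2 2
MOD       -44 -1 -44 0
ADD       -44 -1 -44
MOD       -44 -1
SWAP      -1 -44
PUSH -43  -1 -44 -43
SUB       -1 -1
MUL       1
POP       (empty)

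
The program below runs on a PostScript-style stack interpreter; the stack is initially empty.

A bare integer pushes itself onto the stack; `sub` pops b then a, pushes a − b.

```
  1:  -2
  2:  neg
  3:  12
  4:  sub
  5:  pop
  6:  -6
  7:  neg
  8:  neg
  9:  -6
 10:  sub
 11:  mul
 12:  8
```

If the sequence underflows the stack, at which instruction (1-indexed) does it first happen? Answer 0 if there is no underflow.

-2   [-2]
neg  [2]
12   [2, 12]
sub  [-10]
pop  []
-6   [-6]
neg  [6]
neg  [-6]
-6   [-6, -6]
sub  [0]
mul  — needs 2 operands, stack has 1 → underflow

11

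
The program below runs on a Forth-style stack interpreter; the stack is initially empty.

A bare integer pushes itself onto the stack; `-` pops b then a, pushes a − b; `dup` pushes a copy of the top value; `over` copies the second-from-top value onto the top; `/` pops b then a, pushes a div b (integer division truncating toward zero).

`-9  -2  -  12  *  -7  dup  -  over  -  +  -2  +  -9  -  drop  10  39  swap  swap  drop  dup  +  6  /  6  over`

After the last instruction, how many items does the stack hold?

3

-9   -> [-9]
-2   -> [-9, -2]
-    -> [-7]
12   -> [-7, 12]
*    -> [-84]
-7   -> [-84, -7]
dup  -> [-84, -7, -7]
-    -> [-84, 0]
over -> [-84, 0, -84]
-    -> [-84, 84]
+    -> [0]
-2   -> [0, -2]
+    -> [-2]
-9   -> [-2, -9]
-    -> [7]
drop -> []
10   -> [10]
39   -> [10, 39]
swap -> [39, 10]
swap -> [10, 39]
drop -> [10]
dup  -> [10, 10]
+    -> [20]
6    -> [20, 6]
/    -> [3]
6    -> [3, 6]
over -> [3, 6, 3]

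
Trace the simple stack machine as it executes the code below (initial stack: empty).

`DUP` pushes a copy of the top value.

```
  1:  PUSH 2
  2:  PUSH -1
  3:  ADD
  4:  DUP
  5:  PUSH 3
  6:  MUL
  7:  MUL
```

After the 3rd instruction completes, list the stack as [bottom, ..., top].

[1]

PUSH 2  : 2
PUSH -1 : 2 -1
ADD     : 1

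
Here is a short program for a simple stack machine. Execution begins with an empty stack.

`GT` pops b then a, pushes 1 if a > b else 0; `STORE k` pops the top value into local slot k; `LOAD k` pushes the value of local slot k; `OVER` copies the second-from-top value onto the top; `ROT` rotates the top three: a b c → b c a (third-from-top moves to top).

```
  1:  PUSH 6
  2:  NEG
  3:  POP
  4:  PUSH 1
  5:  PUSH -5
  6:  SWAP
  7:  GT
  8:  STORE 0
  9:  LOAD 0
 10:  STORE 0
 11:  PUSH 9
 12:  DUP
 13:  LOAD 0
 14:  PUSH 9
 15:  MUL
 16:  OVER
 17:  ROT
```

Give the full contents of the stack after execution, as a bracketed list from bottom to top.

[9, 0, 9, 9]

PUSH 6  -> 6
NEG     -> -6
POP     -> (empty)
PUSH 1  -> 1
PUSH -5 -> 1 -5
SWAP    -> -5 1
GT      -> 0
STORE 0 -> (empty)
LOAD 0  -> 0
STORE 0 -> (empty)
PUSH 9  -> 9
DUP     -> 9 9
LOAD 0  -> 9 9 0
PUSH 9  -> 9 9 0 9
MUL     -> 9 9 0
OVER    -> 9 9 0 9
ROT     -> 9 0 9 9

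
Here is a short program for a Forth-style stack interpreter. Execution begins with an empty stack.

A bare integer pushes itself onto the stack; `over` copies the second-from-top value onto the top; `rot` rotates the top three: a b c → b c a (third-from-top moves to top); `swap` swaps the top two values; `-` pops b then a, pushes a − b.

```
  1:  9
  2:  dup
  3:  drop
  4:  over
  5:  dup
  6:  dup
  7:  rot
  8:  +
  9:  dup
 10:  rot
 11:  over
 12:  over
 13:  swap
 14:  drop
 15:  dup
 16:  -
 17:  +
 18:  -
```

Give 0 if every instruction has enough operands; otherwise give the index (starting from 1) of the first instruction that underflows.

4

9    : [9]
dup  : [9, 9]
drop : [9]
over  — needs 2 operands, stack has 1 → underflow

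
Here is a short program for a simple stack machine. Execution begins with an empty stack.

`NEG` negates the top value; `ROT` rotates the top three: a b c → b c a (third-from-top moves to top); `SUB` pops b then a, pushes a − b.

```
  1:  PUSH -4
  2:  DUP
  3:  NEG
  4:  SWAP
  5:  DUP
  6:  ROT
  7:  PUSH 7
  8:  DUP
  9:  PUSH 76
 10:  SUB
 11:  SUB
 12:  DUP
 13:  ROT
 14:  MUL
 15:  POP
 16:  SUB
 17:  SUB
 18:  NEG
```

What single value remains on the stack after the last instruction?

-76

PUSH -4 -> [-4]
DUP     -> [-4, -4]
NEG     -> [-4, 4]
SWAP    -> [4, -4]
DUP     -> [4, -4, -4]
ROT     -> [-4, -4, 4]
PUSH 7  -> [-4, -4, 4, 7]
DUP     -> [-4, -4, 4, 7, 7]
PUSH 76 -> [-4, -4, 4, 7, 7, 76]
SUB     -> [-4, -4, 4, 7, -69]
SUB     -> [-4, -4, 4, 76]
DUP     -> [-4, -4, 4, 76, 76]
ROT     -> [-4, -4, 76, 76, 4]
MUL     -> [-4, -4, 76, 304]
POP     -> [-4, -4, 76]
SUB     -> [-4, -80]
SUB     -> [76]
NEG     -> [-76]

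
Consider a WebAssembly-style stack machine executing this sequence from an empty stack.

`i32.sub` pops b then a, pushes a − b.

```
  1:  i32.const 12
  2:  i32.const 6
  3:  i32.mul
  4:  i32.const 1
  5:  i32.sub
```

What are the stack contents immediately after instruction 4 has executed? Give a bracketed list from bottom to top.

i32.const 12 : 12
i32.const 6  : 12 6
i32.mul      : 72
i32.const 1  : 72 1

[72, 1]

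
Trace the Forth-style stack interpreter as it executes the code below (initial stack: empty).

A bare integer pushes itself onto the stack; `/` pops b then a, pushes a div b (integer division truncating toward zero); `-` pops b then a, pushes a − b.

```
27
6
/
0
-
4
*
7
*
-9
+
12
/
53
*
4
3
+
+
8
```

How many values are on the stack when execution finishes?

27  [27]
6   [27, 6]
/   [4]
0   [4, 0]
-   [4]
4   [4, 4]
*   [16]
7   [16, 7]
*   [112]
-9  [112, -9]
+   [103]
12  [103, 12]
/   [8]
53  [8, 53]
*   [424]
4   [424, 4]
3   [424, 4, 3]
+   [424, 7]
+   [431]
8   [431, 8]

2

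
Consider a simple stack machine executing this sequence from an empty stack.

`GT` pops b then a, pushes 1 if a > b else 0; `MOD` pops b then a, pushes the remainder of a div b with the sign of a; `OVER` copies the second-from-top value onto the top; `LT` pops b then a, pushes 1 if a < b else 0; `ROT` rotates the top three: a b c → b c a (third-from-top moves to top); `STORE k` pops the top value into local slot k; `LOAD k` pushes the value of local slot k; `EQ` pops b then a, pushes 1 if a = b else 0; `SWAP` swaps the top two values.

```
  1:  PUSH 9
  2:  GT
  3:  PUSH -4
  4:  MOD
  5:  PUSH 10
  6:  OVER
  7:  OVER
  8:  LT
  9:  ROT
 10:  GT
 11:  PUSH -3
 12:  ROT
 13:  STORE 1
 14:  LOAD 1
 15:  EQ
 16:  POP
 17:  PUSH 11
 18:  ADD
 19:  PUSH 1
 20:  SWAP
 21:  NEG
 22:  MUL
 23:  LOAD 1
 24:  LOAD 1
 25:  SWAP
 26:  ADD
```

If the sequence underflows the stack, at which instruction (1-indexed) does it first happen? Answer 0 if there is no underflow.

PUSH 9 : [9]
GT  — needs 2 operands, stack has 1 → underflow

2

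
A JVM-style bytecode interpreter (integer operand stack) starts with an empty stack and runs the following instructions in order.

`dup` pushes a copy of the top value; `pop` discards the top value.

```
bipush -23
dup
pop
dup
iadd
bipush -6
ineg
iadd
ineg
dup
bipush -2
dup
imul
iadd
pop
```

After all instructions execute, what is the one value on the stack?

bipush -23 → -23
dup        → -23 -23
pop        → -23
dup        → -23 -23
iadd       → -46
bipush -6  → -46 -6
ineg       → -46 6
iadd       → -40
ineg       → 40
dup        → 40 40
bipush -2  → 40 40 -2
dup        → 40 40 -2 -2
imul       → 40 40 4
iadd       → 40 44
pop        → 40

40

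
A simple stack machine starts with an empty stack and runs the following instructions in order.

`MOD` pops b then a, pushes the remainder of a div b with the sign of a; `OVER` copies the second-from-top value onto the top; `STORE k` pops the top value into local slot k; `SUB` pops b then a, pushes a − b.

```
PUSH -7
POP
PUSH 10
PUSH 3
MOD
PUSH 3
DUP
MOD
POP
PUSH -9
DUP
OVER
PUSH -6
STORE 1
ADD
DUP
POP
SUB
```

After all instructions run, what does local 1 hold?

-6

PUSH -7 : [-7]
POP     : []
PUSH 10 : [10]
PUSH 3  : [10, 3]
MOD     : [1]
PUSH 3  : [1, 3]
DUP     : [1, 3, 3]
MOD     : [1, 0]
POP     : [1]
PUSH -9 : [1, -9]
DUP     : [1, -9, -9]
OVER    : [1, -9, -9, -9]
PUSH -6 : [1, -9, -9, -9, -6]
STORE 1 : [1, -9, -9, -9]
ADD     : [1, -9, -18]
DUP     : [1, -9, -18, -18]
POP     : [1, -9, -18]
SUB     : [1, 9]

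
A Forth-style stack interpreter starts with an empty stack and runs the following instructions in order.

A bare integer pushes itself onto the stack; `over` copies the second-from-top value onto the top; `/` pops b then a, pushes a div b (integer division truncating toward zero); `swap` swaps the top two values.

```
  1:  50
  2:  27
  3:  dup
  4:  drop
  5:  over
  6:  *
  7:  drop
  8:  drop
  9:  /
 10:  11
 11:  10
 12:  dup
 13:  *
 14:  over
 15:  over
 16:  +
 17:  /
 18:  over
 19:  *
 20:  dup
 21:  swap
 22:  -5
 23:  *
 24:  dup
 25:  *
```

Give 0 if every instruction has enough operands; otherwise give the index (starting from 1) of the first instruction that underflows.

50   → [50]
27   → [50, 27]
dup  → [50, 27, 27]
drop → [50, 27]
over → [50, 27, 50]
*    → [50, 1350]
drop → [50]
drop → []
/  — needs 2 operands, stack has 0 → underflow

9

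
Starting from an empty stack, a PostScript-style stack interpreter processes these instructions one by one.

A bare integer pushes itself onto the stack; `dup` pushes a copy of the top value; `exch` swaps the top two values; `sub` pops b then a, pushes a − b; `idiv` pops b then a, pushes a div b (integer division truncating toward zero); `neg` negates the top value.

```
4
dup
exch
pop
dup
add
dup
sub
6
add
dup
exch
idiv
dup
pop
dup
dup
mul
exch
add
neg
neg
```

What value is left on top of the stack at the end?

2

4    → 4
dup  → 4 4
exch → 4 4
pop  → 4
dup  → 4 4
add  → 8
dup  → 8 8
sub  → 0
6    → 0 6
add  → 6
dup  → 6 6
exch → 6 6
idiv → 1
dup  → 1 1
pop  → 1
dup  → 1 1
dup  → 1 1 1
mul  → 1 1
exch → 1 1
add  → 2
neg  → -2
neg  → 2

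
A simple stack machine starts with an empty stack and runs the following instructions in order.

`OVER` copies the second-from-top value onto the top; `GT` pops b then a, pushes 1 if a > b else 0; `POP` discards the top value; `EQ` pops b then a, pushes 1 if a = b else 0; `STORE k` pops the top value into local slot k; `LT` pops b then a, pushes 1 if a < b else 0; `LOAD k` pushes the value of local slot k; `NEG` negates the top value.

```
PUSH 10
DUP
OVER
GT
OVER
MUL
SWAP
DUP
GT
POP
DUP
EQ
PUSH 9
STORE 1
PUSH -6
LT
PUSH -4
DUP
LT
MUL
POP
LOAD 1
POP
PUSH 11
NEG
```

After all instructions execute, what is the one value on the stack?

PUSH 10 : [10]
DUP     : [10, 10]
OVER    : [10, 10, 10]
GT      : [10, 0]
OVER    : [10, 0, 10]
MUL     : [10, 0]
SWAP    : [0, 10]
DUP     : [0, 10, 10]
GT      : [0, 0]
POP     : [0]
DUP     : [0, 0]
EQ      : [1]
PUSH 9  : [1, 9]
STORE 1 : [1]
PUSH -6 : [1, -6]
LT      : [0]
PUSH -4 : [0, -4]
DUP     : [0, -4, -4]
LT      : [0, 0]
MUL     : [0]
POP     : []
LOAD 1  : [9]
POP     : []
PUSH 11 : [11]
NEG     : [-11]

-11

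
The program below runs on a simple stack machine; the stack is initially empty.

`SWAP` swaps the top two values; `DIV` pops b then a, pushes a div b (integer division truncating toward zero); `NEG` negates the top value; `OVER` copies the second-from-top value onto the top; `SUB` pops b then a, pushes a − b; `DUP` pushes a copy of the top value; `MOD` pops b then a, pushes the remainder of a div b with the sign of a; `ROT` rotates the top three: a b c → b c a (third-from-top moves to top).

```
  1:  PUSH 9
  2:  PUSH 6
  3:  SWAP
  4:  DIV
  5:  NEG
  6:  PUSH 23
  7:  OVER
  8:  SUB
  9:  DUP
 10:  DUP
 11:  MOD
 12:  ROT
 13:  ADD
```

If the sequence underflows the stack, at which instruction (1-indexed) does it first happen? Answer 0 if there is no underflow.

PUSH 9  -> 9
PUSH 6  -> 9 6
SWAP    -> 6 9
DIV     -> 0
NEG     -> 0
PUSH 23 -> 0 23
OVER    -> 0 23 0
SUB     -> 0 23
DUP     -> 0 23 23
DUP     -> 0 23 23 23
MOD     -> 0 23 0
ROT     -> 23 0 0
ADD     -> 23 0

0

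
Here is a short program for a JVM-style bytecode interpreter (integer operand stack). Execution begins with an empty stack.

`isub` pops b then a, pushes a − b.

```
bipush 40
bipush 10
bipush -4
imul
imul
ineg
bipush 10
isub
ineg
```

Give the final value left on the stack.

bipush 40 → 40
bipush 10 → 40 10
bipush -4 → 40 10 -4
imul      → 40 -40
imul      → -1600
ineg      → 1600
bipush 10 → 1600 10
isub      → 1590
ineg      → -1590

-1590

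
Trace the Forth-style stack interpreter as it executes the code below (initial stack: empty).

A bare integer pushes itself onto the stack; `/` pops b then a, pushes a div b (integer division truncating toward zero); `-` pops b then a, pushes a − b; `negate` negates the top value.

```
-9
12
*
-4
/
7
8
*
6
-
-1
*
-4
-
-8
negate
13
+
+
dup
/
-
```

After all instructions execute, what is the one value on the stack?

26

-9     -> -9
12     -> -9 12
*      -> -108
-4     -> -108 -4
/      -> 27
7      -> 27 7
8      -> 27 7 8
*      -> 27 56
6      -> 27 56 6
-      -> 27 50
-1     -> 27 50 -1
*      -> 27 -50
-4     -> 27 -50 -4
-      -> 27 -46
-8     -> 27 -46 -8
negate -> 27 -46 8
13     -> 27 -46 8 13
+      -> 27 -46 21
+      -> 27 -25
dup    -> 27 -25 -25
/      -> 27 1
-      -> 26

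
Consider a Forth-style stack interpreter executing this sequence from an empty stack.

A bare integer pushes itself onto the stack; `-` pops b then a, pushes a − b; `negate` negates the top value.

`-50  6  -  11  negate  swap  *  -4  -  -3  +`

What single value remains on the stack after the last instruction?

617

-50    -> -50
6      -> -50 6
-      -> -56
11     -> -56 11
negate -> -56 -11
swap   -> -11 -56
*      -> 616
-4     -> 616 -4
-      -> 620
-3     -> 620 -3
+      -> 617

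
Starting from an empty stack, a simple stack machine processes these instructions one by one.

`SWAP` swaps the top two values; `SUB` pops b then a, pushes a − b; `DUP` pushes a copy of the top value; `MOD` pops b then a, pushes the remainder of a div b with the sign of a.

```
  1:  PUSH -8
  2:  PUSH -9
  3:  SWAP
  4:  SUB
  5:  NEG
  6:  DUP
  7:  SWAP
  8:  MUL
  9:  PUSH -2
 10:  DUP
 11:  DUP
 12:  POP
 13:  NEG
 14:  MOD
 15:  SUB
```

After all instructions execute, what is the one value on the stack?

1

PUSH -8 -> -8
PUSH -9 -> -8 -9
SWAP    -> -9 -8
SUB     -> -1
NEG     -> 1
DUP     -> 1 1
SWAP    -> 1 1
MUL     -> 1
PUSH -2 -> 1 -2
DUP     -> 1 -2 -2
DUP     -> 1 -2 -2 -2
POP     -> 1 -2 -2
NEG     -> 1 -2 2
MOD     -> 1 0
SUB     -> 1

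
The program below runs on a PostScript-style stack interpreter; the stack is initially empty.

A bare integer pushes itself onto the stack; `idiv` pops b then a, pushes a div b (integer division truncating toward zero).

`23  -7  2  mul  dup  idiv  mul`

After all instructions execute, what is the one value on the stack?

23

23   : [23]
-7   : [23, -7]
2    : [23, -7, 2]
mul  : [23, -14]
dup  : [23, -14, -14]
idiv : [23, 1]
mul  : [23]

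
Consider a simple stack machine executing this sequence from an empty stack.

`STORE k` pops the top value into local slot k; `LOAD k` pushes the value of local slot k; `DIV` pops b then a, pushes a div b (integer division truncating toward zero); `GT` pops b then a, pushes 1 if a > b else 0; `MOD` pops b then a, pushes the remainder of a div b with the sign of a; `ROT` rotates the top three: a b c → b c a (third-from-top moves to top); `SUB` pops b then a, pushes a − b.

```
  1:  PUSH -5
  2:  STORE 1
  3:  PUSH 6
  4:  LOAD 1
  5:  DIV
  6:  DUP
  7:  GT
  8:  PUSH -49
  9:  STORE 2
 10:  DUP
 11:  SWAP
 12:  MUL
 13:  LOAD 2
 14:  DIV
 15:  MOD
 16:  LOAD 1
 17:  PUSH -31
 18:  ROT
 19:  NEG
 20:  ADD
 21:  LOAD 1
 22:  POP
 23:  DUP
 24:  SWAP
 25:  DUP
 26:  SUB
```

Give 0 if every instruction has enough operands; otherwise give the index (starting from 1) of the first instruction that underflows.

PUSH -5   [-5]
STORE 1   []
PUSH 6    [6]
LOAD 1    [6, -5]
DIV       [-1]
DUP       [-1, -1]
GT        [0]
PUSH -49  [0, -49]
STORE 2   [0]
DUP       [0, 0]
SWAP      [0, 0]
MUL       [0]
LOAD 2    [0, -49]
DIV       [0]
MOD  — needs 2 operands, stack has 1 → underflow

15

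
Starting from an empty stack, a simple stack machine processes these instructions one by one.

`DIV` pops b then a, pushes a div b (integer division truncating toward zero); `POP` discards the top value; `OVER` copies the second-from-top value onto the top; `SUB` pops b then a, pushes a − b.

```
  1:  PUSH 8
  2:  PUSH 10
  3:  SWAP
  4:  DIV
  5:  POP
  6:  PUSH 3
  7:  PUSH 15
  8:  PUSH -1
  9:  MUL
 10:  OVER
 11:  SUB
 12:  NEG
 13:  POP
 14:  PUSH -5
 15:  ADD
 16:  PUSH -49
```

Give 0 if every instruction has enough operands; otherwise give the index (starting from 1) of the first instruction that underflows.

0

PUSH 8   -> 8
PUSH 10  -> 8 10
SWAP     -> 10 8
DIV      -> 1
POP      -> (empty)
PUSH 3   -> 3
PUSH 15  -> 3 15
PUSH -1  -> 3 15 -1
MUL      -> 3 -15
OVER     -> 3 -15 3
SUB      -> 3 -18
NEG      -> 3 18
POP      -> 3
PUSH -5  -> 3 -5
ADD      -> -2
PUSH -49 -> -2 -49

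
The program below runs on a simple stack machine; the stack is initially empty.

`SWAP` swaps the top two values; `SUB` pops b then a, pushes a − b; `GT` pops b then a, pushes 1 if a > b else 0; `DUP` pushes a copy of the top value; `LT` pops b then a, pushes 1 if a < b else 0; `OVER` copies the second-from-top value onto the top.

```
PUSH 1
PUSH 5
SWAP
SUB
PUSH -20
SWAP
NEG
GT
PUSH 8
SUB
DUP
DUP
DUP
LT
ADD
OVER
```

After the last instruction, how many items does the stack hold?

3

PUSH 1    [1]
PUSH 5    [1, 5]
SWAP      [5, 1]
SUB       [4]
PUSH -20  [4, -20]
SWAP      [-20, 4]
NEG       [-20, -4]
GT        [0]
PUSH 8    [0, 8]
SUB       [-8]
DUP       [-8, -8]
DUP       [-8, -8, -8]
DUP       [-8, -8, -8, -8]
LT        [-8, -8, 0]
ADD       [-8, -8]
OVER      [-8, -8, -8]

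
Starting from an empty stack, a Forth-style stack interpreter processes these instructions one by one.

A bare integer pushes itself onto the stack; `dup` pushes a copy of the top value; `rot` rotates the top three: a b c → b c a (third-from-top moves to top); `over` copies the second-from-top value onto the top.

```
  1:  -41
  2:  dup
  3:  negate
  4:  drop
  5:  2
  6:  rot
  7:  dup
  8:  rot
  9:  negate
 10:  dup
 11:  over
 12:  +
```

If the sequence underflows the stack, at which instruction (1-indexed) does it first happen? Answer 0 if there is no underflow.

-41     [-41]
dup     [-41, -41]
negate  [-41, 41]
drop    [-41]
2       [-41, 2]
rot  — needs 3 operands, stack has 2 → underflow

6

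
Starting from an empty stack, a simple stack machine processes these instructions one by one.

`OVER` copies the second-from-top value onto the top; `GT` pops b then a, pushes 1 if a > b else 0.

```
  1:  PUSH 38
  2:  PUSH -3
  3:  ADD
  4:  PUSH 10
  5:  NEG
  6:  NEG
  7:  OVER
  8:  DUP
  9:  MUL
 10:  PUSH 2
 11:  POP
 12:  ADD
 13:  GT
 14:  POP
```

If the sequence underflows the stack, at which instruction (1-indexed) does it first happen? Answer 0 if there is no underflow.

0

PUSH 38 : 38
PUSH -3 : 38 -3
ADD     : 35
PUSH 10 : 35 10
NEG     : 35 -10
NEG     : 35 10
OVER    : 35 10 35
DUP     : 35 10 35 35
MUL     : 35 10 1225
PUSH 2  : 35 10 1225 2
POP     : 35 10 1225
ADD     : 35 1235
GT      : 0
POP     : (empty)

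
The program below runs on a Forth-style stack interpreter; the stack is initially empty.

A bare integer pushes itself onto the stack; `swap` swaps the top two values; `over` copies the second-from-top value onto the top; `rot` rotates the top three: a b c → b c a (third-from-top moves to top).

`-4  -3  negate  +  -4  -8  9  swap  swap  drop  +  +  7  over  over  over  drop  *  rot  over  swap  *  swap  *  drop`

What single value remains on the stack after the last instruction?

7

-4      -4
-3      -4 -3
negate  -4 3
+       -1
-4      -1 -4
-8      -1 -4 -8
9       -1 -4 -8 9
swap    -1 -4 9 -8
swap    -1 -4 -8 9
drop    -1 -4 -8
+       -1 -12
+       -13
7       -13 7
over    -13 7 -13
over    -13 7 -13 7
over    -13 7 -13 7 -13
drop    -13 7 -13 7
*       -13 7 -91
rot     7 -91 -13
over    7 -91 -13 -91
swap    7 -91 -91 -13
*       7 -91 1183
swap    7 1183 -91
*       7 -107653
drop    7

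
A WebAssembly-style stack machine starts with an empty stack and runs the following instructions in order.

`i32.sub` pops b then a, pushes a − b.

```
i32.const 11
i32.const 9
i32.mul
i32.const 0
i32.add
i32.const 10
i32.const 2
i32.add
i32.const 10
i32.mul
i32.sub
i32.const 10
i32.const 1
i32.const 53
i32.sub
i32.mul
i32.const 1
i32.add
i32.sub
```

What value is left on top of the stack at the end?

i32.const 11 → 11
i32.const 9  → 11 9
i32.mul      → 99
i32.const 0  → 99 0
i32.add      → 99
i32.const 10 → 99 10
i32.const 2  → 99 10 2
i32.add      → 99 12
i32.const 10 → 99 12 10
i32.mul      → 99 120
i32.sub      → -21
i32.const 10 → -21 10
i32.const 1  → -21 10 1
i32.const 53 → -21 10 1 53
i32.sub      → -21 10 -52
i32.mul      → -21 -520
i32.const 1  → -21 -520 1
i32.add      → -21 -519
i32.sub      → 498

498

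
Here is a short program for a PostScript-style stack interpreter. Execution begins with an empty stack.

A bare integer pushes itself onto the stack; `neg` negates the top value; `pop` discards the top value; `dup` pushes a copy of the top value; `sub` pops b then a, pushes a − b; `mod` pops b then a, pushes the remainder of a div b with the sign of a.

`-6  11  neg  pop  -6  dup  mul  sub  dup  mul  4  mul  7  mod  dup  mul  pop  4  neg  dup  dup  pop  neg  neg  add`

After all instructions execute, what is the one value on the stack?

-8

-6  → -6
11  → -6 11
neg → -6 -11
pop → -6
-6  → -6 -6
dup → -6 -6 -6
mul → -6 36
sub → -42
dup → -42 -42
mul → 1764
4   → 1764 4
mul → 7056
7   → 7056 7
mod → 0
dup → 0 0
mul → 0
pop → (empty)
4   → 4
neg → -4
dup → -4 -4
dup → -4 -4 -4
pop → -4 -4
neg → -4 4
neg → -4 -4
add → -8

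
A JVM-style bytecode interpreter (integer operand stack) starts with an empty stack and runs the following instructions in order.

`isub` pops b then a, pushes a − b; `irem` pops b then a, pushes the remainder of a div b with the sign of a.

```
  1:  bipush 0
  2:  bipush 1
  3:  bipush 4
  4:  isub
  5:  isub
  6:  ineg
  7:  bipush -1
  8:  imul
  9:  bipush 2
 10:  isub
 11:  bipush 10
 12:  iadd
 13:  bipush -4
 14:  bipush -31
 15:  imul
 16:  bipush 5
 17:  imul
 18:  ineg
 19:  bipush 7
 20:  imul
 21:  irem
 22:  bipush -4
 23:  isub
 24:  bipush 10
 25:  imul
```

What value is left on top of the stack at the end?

bipush 0   → [0]
bipush 1   → [0, 1]
bipush 4   → [0, 1, 4]
isub       → [0, -3]
isub       → [3]
ineg       → [-3]
bipush -1  → [-3, -1]
imul       → [3]
bipush 2   → [3, 2]
isub       → [1]
bipush 10  → [1, 10]
iadd       → [11]
bipush -4  → [11, -4]
bipush -31 → [11, -4, -31]
imul       → [11, 124]
bipush 5   → [11, 124, 5]
imul       → [11, 620]
ineg       → [11, -620]
bipush 7   → [11, -620, 7]
imul       → [11, -4340]
irem       → [11]
bipush -4  → [11, -4]
isub       → [15]
bipush 10  → [15, 10]
imul       → [150]

150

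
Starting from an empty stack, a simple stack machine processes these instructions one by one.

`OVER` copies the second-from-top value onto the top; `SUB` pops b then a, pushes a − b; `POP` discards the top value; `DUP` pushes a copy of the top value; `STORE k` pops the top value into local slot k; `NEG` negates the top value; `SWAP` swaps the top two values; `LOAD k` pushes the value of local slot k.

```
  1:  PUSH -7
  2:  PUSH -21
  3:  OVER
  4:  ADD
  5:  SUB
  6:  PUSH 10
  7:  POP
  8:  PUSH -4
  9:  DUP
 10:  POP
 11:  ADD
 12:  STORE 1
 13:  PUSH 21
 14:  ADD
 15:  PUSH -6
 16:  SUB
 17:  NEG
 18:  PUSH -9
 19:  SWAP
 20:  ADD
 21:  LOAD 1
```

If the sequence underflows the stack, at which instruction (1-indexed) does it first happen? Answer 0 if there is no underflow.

14

PUSH -7   [-7]
PUSH -21  [-7, -21]
OVER      [-7, -21, -7]
ADD       [-7, -28]
SUB       [21]
PUSH 10   [21, 10]
POP       [21]
PUSH -4   [21, -4]
DUP       [21, -4, -4]
POP       [21, -4]
ADD       [17]
STORE 1   []
PUSH 21   [21]
ADD  — needs 2 operands, stack has 1 → underflow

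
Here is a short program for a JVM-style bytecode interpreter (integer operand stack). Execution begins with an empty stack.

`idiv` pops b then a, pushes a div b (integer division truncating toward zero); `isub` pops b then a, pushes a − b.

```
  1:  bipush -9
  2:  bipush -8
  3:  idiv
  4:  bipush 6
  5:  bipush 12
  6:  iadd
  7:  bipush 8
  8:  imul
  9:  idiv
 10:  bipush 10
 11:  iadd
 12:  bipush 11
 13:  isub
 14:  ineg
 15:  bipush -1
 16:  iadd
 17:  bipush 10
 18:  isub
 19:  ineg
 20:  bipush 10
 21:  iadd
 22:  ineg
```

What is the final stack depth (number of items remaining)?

1

bipush -9  [-9]
bipush -8  [-9, -8]
idiv       [1]
bipush 6   [1, 6]
bipush 12  [1, 6, 12]
iadd       [1, 18]
bipush 8   [1, 18, 8]
imul       [1, 144]
idiv       [0]
bipush 10  [0, 10]
iadd       [10]
bipush 11  [10, 11]
isub       [-1]
ineg       [1]
bipush -1  [1, -1]
iadd       [0]
bipush 10  [0, 10]
isub       [-10]
ineg       [10]
bipush 10  [10, 10]
iadd       [20]
ineg       [-20]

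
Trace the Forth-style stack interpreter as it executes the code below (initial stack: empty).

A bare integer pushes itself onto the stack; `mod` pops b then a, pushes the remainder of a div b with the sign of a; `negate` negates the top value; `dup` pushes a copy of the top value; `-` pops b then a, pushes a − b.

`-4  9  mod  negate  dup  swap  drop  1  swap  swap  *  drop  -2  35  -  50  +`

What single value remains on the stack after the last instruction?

13

-4     → -4
9      → -4 9
mod    → -4
negate → 4
dup    → 4 4
swap   → 4 4
drop   → 4
1      → 4 1
swap   → 1 4
swap   → 4 1
*      → 4
drop   → (empty)
-2     → -2
35     → -2 35
-      → -37
50     → -37 50
+      → 13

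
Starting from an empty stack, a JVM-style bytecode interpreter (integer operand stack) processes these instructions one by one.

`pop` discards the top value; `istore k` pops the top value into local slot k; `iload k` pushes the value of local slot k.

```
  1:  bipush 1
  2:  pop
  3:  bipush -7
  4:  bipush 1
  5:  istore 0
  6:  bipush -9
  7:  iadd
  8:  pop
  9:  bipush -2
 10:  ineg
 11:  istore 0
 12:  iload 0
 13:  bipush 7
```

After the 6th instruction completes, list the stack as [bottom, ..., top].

[-7, -9]

bipush 1  -> [1]
pop       -> []
bipush -7 -> [-7]
bipush 1  -> [-7, 1]
istore 0  -> [-7]
bipush -9 -> [-7, -9]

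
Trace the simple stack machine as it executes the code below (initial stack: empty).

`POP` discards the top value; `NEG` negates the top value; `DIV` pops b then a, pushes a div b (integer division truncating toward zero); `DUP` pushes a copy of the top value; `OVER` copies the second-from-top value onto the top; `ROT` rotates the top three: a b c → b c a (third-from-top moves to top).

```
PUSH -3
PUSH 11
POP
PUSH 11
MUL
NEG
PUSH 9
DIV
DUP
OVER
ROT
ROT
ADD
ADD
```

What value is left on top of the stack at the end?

9

PUSH -3  -3
PUSH 11  -3 11
POP      -3
PUSH 11  -3 11
MUL      -33
NEG      33
PUSH 9   33 9
DIV      3
DUP      3 3
OVER     3 3 3
ROT      3 3 3
ROT      3 3 3
ADD      3 6
ADD      9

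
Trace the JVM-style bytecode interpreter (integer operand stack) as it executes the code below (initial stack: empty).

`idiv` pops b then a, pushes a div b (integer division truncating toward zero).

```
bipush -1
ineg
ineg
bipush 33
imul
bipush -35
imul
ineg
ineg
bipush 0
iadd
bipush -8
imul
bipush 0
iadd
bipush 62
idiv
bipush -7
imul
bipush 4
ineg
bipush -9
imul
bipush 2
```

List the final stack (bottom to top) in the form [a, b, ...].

[1043, 36, 2]

bipush -1  -> [-1]
ineg       -> [1]
ineg       -> [-1]
bipush 33  -> [-1, 33]
imul       -> [-33]
bipush -35 -> [-33, -35]
imul       -> [1155]
ineg       -> [-1155]
ineg       -> [1155]
bipush 0   -> [1155, 0]
iadd       -> [1155]
bipush -8  -> [1155, -8]
imul       -> [-9240]
bipush 0   -> [-9240, 0]
iadd       -> [-9240]
bipush 62  -> [-9240, 62]
idiv       -> [-149]
bipush -7  -> [-149, -7]
imul       -> [1043]
bipush 4   -> [1043, 4]
ineg       -> [1043, -4]
bipush -9  -> [1043, -4, -9]
imul       -> [1043, 36]
bipush 2   -> [1043, 36, 2]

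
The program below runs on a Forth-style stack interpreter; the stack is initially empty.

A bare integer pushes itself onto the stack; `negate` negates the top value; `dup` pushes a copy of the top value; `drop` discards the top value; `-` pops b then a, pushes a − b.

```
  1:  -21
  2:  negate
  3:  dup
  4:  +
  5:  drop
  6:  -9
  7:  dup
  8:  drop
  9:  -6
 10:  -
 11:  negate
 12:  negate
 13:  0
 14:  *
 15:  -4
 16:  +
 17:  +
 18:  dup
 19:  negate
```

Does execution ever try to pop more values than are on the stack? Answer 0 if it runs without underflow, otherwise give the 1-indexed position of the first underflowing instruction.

17

-21    → [-21]
negate → [21]
dup    → [21, 21]
+      → [42]
drop   → []
-9     → [-9]
dup    → [-9, -9]
drop   → [-9]
-6     → [-9, -6]
-      → [-3]
negate → [3]
negate → [-3]
0      → [-3, 0]
*      → [0]
-4     → [0, -4]
+      → [-4]
+  — needs 2 operands, stack has 1 → underflow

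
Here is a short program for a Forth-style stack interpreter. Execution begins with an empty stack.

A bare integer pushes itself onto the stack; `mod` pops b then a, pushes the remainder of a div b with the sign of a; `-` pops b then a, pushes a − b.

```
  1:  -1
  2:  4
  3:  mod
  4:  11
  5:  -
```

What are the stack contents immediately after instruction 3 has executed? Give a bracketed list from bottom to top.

-1   [-1]
4    [-1, 4]
mod  [-1]

[-1]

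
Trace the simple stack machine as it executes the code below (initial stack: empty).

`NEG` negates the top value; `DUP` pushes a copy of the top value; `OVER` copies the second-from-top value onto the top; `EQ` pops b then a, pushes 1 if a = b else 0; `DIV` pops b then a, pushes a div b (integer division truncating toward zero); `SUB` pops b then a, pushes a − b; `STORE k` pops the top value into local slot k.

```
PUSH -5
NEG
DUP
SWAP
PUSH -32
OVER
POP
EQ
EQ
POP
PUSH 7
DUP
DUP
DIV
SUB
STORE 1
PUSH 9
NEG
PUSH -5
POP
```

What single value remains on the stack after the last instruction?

-9

PUSH -5  → [-5]
NEG      → [5]
DUP      → [5, 5]
SWAP     → [5, 5]
PUSH -32 → [5, 5, -32]
OVER     → [5, 5, -32, 5]
POP      → [5, 5, -32]
EQ       → [5, 0]
EQ       → [0]
POP      → []
PUSH 7   → [7]
DUP      → [7, 7]
DUP      → [7, 7, 7]
DIV      → [7, 1]
SUB      → [6]
STORE 1  → []
PUSH 9   → [9]
NEG      → [-9]
PUSH -5  → [-9, -5]
POP      → [-9]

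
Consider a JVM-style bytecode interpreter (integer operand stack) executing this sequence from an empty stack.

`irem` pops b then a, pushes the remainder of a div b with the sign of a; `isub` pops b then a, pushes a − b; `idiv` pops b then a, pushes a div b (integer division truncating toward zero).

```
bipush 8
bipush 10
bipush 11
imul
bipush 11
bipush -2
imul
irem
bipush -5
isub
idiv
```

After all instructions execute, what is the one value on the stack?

1

bipush 8  → [8]
bipush 10 → [8, 10]
bipush 11 → [8, 10, 11]
imul      → [8, 110]
bipush 11 → [8, 110, 11]
bipush -2 → [8, 110, 11, -2]
imul      → [8, 110, -22]
irem      → [8, 0]
bipush -5 → [8, 0, -5]
isub      → [8, 5]
idiv      → [1]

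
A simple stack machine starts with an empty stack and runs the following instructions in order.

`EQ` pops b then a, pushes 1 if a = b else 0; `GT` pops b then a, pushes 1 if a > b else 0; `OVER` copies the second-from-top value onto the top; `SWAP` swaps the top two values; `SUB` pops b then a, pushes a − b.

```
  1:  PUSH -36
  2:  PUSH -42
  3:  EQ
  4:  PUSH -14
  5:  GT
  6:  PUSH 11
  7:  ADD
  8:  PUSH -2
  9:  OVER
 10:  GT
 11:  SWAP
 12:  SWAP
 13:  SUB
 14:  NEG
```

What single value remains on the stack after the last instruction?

PUSH -36 -> [-36]
PUSH -42 -> [-36, -42]
EQ       -> [0]
PUSH -14 -> [0, -14]
GT       -> [1]
PUSH 11  -> [1, 11]
ADD      -> [12]
PUSH -2  -> [12, -2]
OVER     -> [12, -2, 12]
GT       -> [12, 0]
SWAP     -> [0, 12]
SWAP     -> [12, 0]
SUB      -> [12]
NEG      -> [-12]

-12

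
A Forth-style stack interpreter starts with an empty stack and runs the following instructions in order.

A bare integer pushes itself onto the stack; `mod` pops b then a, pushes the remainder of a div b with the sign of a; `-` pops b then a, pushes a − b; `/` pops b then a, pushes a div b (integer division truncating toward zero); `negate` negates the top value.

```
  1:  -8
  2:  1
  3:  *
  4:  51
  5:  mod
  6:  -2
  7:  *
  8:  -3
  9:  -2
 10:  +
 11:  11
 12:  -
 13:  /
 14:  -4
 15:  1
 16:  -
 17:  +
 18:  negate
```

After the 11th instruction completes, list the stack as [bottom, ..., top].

-8  → [-8]
1   → [-8, 1]
*   → [-8]
51  → [-8, 51]
mod → [-8]
-2  → [-8, -2]
*   → [16]
-3  → [16, -3]
-2  → [16, -3, -2]
+   → [16, -5]
11  → [16, -5, 11]

[16, -5, 11]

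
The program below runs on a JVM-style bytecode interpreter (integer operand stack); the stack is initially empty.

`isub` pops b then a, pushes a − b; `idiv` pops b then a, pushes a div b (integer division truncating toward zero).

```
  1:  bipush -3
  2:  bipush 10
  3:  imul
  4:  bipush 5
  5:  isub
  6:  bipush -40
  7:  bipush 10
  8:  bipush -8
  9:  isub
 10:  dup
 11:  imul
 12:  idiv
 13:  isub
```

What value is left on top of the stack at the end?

bipush -3  : -3
bipush 10  : -3 10
imul       : -30
bipush 5   : -30 5
isub       : -35
bipush -40 : -35 -40
bipush 10  : -35 -40 10
bipush -8  : -35 -40 10 -8
isub       : -35 -40 18
dup        : -35 -40 18 18
imul       : -35 -40 324
idiv       : -35 0
isub       : -35

-35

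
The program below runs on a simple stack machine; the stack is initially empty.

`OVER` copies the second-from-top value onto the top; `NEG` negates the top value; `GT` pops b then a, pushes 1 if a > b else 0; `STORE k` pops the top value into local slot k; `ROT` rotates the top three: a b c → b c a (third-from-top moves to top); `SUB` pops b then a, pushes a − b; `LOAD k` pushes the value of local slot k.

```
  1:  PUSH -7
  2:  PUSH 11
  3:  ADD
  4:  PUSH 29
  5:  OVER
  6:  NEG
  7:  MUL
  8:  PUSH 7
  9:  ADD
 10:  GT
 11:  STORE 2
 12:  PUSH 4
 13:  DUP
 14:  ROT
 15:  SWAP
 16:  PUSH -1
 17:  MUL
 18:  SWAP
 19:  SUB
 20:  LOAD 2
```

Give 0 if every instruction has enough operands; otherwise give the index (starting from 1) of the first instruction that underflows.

PUSH -7  [-7]
PUSH 11  [-7, 11]
ADD      [4]
PUSH 29  [4, 29]
OVER     [4, 29, 4]
NEG      [4, 29, -4]
MUL      [4, -116]
PUSH 7   [4, -116, 7]
ADD      [4, -109]
GT       [1]
STORE 2  []
PUSH 4   [4]
DUP      [4, 4]
ROT  — needs 3 operands, stack has 2 → underflow

14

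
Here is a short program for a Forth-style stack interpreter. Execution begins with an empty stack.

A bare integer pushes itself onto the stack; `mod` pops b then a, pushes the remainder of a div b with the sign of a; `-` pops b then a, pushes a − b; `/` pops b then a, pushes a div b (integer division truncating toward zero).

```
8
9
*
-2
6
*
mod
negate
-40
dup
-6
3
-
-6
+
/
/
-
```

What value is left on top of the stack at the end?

8       [8]
9       [8, 9]
*       [72]
-2      [72, -2]
6       [72, -2, 6]
*       [72, -12]
mod     [0]
negate  [0]
-40     [0, -40]
dup     [0, -40, -40]
-6      [0, -40, -40, -6]
3       [0, -40, -40, -6, 3]
-       [0, -40, -40, -9]
-6      [0, -40, -40, -9, -6]
+       [0, -40, -40, -15]
/       [0, -40, 2]
/       [0, -20]
-       [20]

20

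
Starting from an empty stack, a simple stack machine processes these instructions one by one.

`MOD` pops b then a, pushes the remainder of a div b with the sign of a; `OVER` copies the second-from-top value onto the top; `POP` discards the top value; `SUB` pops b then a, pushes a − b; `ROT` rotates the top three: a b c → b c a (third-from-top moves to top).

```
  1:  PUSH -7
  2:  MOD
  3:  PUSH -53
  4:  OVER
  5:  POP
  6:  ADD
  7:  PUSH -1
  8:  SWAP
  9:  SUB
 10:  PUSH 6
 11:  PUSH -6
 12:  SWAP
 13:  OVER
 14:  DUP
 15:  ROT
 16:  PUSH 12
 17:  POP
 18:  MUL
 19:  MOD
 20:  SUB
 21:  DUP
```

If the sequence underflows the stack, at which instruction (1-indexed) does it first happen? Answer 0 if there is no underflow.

2

PUSH -7  [-7]
MOD  — needs 2 operands, stack has 1 → underflow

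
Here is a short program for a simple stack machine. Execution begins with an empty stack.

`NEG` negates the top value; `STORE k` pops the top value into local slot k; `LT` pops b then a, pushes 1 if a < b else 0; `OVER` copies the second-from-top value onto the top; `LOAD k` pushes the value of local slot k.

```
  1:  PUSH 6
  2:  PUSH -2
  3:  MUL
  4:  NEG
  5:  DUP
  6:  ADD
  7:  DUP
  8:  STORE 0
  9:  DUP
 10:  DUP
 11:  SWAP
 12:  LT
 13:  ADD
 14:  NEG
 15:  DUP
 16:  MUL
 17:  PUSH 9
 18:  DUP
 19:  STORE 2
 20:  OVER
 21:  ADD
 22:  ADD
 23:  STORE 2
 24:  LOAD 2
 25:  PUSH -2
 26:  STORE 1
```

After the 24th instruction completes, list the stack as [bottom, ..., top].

PUSH 6   [6]
PUSH -2  [6, -2]
MUL      [-12]
NEG      [12]
DUP      [12, 12]
ADD      [24]
DUP      [24, 24]
STORE 0  [24]
DUP      [24, 24]
DUP      [24, 24, 24]
SWAP     [24, 24, 24]
LT       [24, 0]
ADD      [24]
NEG      [-24]
DUP      [-24, -24]
MUL      [576]
PUSH 9   [576, 9]
DUP      [576, 9, 9]
STORE 2  [576, 9]
OVER     [576, 9, 576]
ADD      [576, 585]
ADD      [1161]
STORE 2  []
LOAD 2   [1161]

[1161]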